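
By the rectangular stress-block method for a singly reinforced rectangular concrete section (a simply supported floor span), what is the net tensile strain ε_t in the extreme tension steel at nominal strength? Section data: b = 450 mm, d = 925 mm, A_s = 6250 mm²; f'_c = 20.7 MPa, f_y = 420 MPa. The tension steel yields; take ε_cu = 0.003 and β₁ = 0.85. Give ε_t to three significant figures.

a = A_s f_y/(0.85 f'_c b) = 331.53 mm.
β₁ = 0.85, so c = a/β₁ = 331.53/0.85 = 390.04 mm.
From the linear strain diagram with ε_cu = 0.003: ε_t = 0.003 (d − c)/c = 0.003 × (925 − 390.04)/390.04 = 0.00411.
ε_t is between 0.004 and 0.005 — transition zone.

ε_t ≈ 0.00411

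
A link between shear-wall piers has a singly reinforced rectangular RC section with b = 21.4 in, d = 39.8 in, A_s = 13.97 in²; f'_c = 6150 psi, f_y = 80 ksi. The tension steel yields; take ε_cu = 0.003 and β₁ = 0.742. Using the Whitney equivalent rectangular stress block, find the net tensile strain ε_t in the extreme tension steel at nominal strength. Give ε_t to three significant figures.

ε_t ≈ 0.00587

a = A_s f_y/(0.85 f'_c b) = 9.990 in.
β₁ = 0.742, so c = a/β₁ = 9.990/0.742 = 13.464 in.
From the linear strain diagram with ε_cu = 0.003: ε_t = 0.003 (d − c)/c = 0.003 × (39.8 − 13.464)/13.464 = 0.00587.
Since ε_t ≥ 0.005, the section is tension-controlled.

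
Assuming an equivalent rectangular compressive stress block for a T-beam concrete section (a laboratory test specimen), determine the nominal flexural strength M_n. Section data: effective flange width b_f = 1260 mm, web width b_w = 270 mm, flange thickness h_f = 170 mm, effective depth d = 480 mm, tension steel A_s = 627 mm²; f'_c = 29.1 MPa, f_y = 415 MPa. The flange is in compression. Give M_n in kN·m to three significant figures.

M_n ≈ 124 kN·m

Tension: T = A_s f_y = 627 × 415 = 260205 N.
Try a within the flange: a = T/(0.85 f'_c b_f) = 260205/(0.85 × 29.1 × 1260) = 8.35 mm.
Since a = 8.35 ≤ h_f = 170 mm, the stress block lies entirely in the flange; analyse as a rectangular beam of width b_f.
M_n = T(d − a/2) = 260205 × (480 − 4.175) = 123.81 × 10⁶ N·mm.
M_n = 123.81 kN·m.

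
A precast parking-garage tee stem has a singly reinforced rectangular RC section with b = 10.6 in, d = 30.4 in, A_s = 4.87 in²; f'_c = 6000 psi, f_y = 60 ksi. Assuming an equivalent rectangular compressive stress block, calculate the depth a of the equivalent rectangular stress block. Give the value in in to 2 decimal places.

T = A_s f_y = 4.87 × 60 = 292.2 kips.
a = T/(0.85 f'_c b) = 292.2/(0.85 × 6 × 10.6) = 5.41 in.

a ≈ 5.41 in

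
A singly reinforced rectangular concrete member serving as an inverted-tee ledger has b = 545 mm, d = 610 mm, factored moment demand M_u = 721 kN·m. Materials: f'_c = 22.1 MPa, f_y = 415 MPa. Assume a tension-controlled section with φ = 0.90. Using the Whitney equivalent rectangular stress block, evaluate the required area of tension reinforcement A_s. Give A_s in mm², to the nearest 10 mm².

M_n = M_u/φ = 721/0.90 = 801.111 kN·m.
With M_n = 0.85 f'_c a b (d − a/2), solve the quadratic for a:
a = d − √(d² − 2M_n/(0.85 f'_c b)) = 610 − √(610² − 2 × 801.111×10⁶/(0.85 × 22.1 × 545)) = 145.67 mm.
A_s = 0.85 f'_c a b / f_y = 0.85 × 22.1 × 145.67 × 545 / 415 = 3593.6 mm².

A_s ≈ 3590 mm²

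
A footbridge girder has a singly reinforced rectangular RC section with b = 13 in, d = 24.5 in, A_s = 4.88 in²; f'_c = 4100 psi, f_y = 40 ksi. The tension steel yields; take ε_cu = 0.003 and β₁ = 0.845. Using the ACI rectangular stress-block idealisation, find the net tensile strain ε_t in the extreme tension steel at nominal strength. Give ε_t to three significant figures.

a = A_s f_y/(0.85 f'_c b) = 4.309 in.
β₁ = 0.845, so c = a/β₁ = 4.309/0.845 = 5.099 in.
From the linear strain diagram with ε_cu = 0.003: ε_t = 0.003 (d − c)/c = 0.003 × (24.5 − 5.099)/5.099 = 0.0114.
Since ε_t ≥ 0.005, the section is tension-controlled.

ε_t ≈ 0.0114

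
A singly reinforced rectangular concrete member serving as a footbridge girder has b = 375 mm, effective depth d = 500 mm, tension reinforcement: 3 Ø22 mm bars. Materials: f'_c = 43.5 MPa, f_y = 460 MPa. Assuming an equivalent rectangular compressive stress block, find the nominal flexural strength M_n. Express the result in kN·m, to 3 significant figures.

A_s = 3 × 380 = 1140 mm².
T = A_s f_y = 1140 × 460 = 524400 N = 524.4 kN.
From C = T: a = T/(0.85 f'_c b) = 524400/(0.85 × 43.5 × 375) = 37.82 mm.
M_n = T(d − a/2) = 524.4 kN × (500 − 18.91) mm = 252.28 kN·m.

M_n ≈ 252 kN·m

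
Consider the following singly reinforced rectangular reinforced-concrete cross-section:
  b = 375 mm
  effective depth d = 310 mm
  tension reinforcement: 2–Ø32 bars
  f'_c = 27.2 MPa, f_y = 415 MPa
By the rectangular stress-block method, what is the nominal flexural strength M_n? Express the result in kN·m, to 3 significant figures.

M_n ≈ 181 kN·m

A_s = 2 × 804 = 1608 mm².
T = A_s f_y = 1608 × 415 = 667320 N = 667.32 kN.
From C = T: a = T/(0.85 f'_c b) = 667320/(0.85 × 27.2 × 375) = 76.97 mm.
M_n = T(d − a/2) = 667.32 kN × (310 − 38.485) mm = 181.19 kN·m.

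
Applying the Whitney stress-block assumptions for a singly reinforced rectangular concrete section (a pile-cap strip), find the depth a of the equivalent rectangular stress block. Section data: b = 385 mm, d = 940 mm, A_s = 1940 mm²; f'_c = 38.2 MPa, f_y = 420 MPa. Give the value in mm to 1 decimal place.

a ≈ 65.2 mm

T = A_s f_y = 1940 × 420 = 814800 N = 814.8 kN.
Setting C = 0.85 f'_c a b equal to T: a = 814800/(0.85 × 38.2 × 385) = 65.2 mm.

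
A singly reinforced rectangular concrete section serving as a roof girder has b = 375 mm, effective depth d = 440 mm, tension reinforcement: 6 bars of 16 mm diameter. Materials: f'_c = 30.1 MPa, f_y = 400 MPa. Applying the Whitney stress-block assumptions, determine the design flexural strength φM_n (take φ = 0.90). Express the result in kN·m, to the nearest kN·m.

φM_n ≈ 180 kN·m

A_s = 6 × 201 = 1206 mm².
T = A_s f_y = 1206 × 400 = 482400 N = 482.4 kN.
From C = T: a = T/(0.85 f'_c b) = 482400/(0.85 × 30.1 × 375) = 50.28 mm.
M_n = T(d − a/2) = 482.4 kN × (440 − 25.14) mm = 200.13 kN·m.
φM_n = 0.90 × 200.13 = 180.12 kN·m.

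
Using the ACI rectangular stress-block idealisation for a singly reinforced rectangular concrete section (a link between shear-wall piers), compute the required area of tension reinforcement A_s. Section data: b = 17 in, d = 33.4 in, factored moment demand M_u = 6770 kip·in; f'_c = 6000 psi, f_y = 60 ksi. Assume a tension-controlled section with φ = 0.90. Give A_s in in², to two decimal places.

A_s ≈ 3.91 in²

M_n = M_u/φ = 6770/0.90 = 7522.22 kip·in.
From M_n = 0.85 f'_c a b (d − a/2):
a = d − √(d² − 2M_n/(0.85 f'_c b)) = 33.4 − √(33.4² − 2 × 7522.22/(0.85 × 6 × 17)) = 2.707 in.
A_s = 0.85 f'_c a b / f_y = 0.85 × 6 × 2.707 × 17 / 60 = 3.912 in².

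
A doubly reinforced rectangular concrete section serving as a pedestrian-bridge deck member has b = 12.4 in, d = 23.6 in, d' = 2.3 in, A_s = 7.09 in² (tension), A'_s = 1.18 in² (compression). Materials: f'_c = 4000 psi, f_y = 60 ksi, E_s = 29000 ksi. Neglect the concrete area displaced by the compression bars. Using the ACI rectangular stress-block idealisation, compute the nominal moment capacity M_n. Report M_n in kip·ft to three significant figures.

M_n ≈ 699 kip·ft

Assume both steels yield.
a = (A_s − A'_s) f_y/(0.85 f'_c b) = (7.09 − 1.18) × 60/(0.85 × 4 × 12.4) = 8.411 in.
c = a/β₁ = 8.411/0.85 = 9.895 in; ε'_s = 0.003(c − d')/c = 0.0023 ≥ ε_y = 0.0021, so the compression steel yields.
M_n = (A_s − A'_s) f_y (d − a/2) + A'_s f_y (d − d') = 354.6 × (23.6 − 4.2055) + 70.8 × (23.6 − 2.3) = 6877.3 + 1508.0 = 8385.3 kip·in = 8385.3/12 = 698.78 kip·ft.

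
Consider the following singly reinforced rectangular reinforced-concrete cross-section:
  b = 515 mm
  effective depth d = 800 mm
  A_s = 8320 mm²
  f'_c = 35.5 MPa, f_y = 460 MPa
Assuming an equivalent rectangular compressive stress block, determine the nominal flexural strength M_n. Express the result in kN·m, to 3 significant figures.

T = A_s f_y = 8320 × 460 = 3827200 N = 3827.2 kN.
From C = T: a = T/(0.85 f'_c b) = 3827200/(0.85 × 35.5 × 515) = 246.28 mm.
M_n = T(d − a/2) = 3827.2 kN × (800 − 123.14) mm = 2590.48 kN·m.

M_n ≈ 2590 kN·m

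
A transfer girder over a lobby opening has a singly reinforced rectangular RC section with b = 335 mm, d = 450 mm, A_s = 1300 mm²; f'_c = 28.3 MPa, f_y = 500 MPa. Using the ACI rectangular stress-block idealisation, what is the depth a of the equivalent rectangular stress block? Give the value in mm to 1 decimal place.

a ≈ 80.7 mm

T = A_s f_y = 1300 × 500 = 650000 N = 650 kN.
Setting C = 0.85 f'_c a b equal to T: a = 650000/(0.85 × 28.3 × 335) = 80.7 mm.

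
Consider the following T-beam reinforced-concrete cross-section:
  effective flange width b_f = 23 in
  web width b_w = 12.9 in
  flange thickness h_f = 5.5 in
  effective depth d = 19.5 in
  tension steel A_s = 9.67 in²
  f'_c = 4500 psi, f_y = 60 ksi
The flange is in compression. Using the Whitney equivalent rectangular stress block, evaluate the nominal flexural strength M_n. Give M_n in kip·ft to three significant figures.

Tension: T = A_s f_y = 9.67 × 60 = 580.2 kips.
Try a within the flange: a = T/(0.85 f'_c b_f) = 580.2/(0.85 × 4.5 × 23) = 6.595 in.
a = 6.595 > h_f = 5.5 in: the block extends into the web. Split into flange-overhang and web parts.
C_f = 0.85 f'_c (b_f − b_w) h_f = 0.85 × 4.5 × (23 − 12.9) × 5.5 = 212.5 kips.
Remaining web compression depth: a_w = (T − C_f)/(0.85 f'_c b_w) = (580.2 − 212.5)/(0.85 × 4.5 × 12.9) = 7.452 in.
M_n = C_f(d − h_f/2) + (T − C_f)(d − a_w/2) = 212.5 × (19.5 − 2.75) + 367.7 × (19.5 − 3.726) = 3559.4 + 5800.1 = 9359.5 kip·in.
M_n = 9359.5/12 = 779.96 kip·ft.

M_n ≈ 780 kip·ft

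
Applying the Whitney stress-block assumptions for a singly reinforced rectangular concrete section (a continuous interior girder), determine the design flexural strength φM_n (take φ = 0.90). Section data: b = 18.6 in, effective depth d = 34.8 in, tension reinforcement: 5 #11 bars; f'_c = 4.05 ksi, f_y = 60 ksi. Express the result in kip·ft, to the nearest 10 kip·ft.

φM_n ≈ 1090 kip·ft

A_s = 5 × 1.56 = 7.8 in².
T = A_s f_y = 7.8 × 60 = 468 kips.
a = T/(0.85 f'_c b) = 468/(0.85 × 4.05 × 18.6) = 7.309 in.
M_n = T(d − a/2) = 468 × (34.8 − 3.6545) = 14576.1 kip·in = 14576.1/12 = 1214.68 kip·ft.
φM_n = 0.90 × 1214.68 = 1093.21 kip·ft.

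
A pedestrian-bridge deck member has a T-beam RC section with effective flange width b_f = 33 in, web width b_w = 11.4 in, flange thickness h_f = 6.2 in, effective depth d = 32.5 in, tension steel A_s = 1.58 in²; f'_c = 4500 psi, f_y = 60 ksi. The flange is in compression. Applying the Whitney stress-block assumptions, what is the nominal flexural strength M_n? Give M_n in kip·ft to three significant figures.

M_n ≈ 254 kip·ft

Tension: T = A_s f_y = 1.58 × 60 = 94.8 kips.
Try a within the flange: a = T/(0.85 f'_c b_f) = 94.8/(0.85 × 4.5 × 33) = 0.751 in.
Since a = 0.751 ≤ h_f = 6.2 in, the stress block lies entirely in the flange; analyse as a rectangular beam of width b_f.
M_n = T(d − a/2) = 94.8 × (32.5 − 0.3755) = 3045.4 kip·in.
M_n = 3045.4/12 = 253.78 kip·ft.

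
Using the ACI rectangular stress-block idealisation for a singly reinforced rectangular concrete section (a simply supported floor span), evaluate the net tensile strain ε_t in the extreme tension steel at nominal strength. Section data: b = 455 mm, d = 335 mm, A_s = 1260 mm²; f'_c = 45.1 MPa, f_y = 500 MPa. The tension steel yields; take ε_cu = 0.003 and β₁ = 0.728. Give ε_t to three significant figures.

ε_t ≈ 0.0173

a = A_s f_y/(0.85 f'_c b) = 36.12 mm.
β₁ = 0.728, so c = a/β₁ = 36.12/0.728 = 49.62 mm.
From the linear strain diagram with ε_cu = 0.003: ε_t = 0.003 (d − c)/c = 0.003 × (335 − 49.62)/49.62 = 0.0173.
Since ε_t ≥ 0.005, the section is tension-controlled.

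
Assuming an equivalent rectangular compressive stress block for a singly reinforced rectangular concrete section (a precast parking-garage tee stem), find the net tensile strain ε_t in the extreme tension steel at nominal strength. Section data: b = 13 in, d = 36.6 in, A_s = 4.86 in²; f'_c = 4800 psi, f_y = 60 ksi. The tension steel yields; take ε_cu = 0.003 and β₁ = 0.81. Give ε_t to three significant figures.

a = A_s f_y/(0.85 f'_c b) = 5.498 in.
β₁ = 0.81, so c = a/β₁ = 5.498/0.81 = 6.788 in.
From the linear strain diagram with ε_cu = 0.003: ε_t = 0.003 (d − c)/c = 0.003 × (36.6 − 6.788)/6.788 = 0.0132.
Since ε_t ≥ 0.005, the section is tension-controlled.

ε_t ≈ 0.0132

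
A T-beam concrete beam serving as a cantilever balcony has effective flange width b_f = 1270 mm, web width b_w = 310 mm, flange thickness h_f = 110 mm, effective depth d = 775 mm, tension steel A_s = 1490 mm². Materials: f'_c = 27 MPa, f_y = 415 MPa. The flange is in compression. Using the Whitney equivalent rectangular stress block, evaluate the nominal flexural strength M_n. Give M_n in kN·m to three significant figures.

M_n ≈ 473 kN·m

Tension: T = A_s f_y = 1490 × 415 = 618350 N.
Try a within the flange: a = T/(0.85 f'_c b_f) = 618350/(0.85 × 27 × 1270) = 21.22 mm.
Since a = 21.22 ≤ h_f = 110 mm, the stress block lies entirely in the flange; analyse as a rectangular beam of width b_f.
M_n = T(d − a/2) = 618350 × (775 − 10.61) = 472.66 × 10⁶ N·mm.
M_n = 472.66 kN·m.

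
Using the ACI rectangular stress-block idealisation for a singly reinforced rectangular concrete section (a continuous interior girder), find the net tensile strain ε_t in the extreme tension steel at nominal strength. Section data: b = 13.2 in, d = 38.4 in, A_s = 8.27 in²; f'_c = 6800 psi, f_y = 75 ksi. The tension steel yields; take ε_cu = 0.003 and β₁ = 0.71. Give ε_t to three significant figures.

ε_t ≈ 0.00706

a = A_s f_y/(0.85 f'_c b) = 8.130 in.
β₁ = 0.71, so c = a/β₁ = 8.130/0.71 = 11.451 in.
From the linear strain diagram with ε_cu = 0.003: ε_t = 0.003 (d − c)/c = 0.003 × (38.4 − 11.451)/11.451 = 0.00706.
Since ε_t ≥ 0.005, the section is tension-controlled.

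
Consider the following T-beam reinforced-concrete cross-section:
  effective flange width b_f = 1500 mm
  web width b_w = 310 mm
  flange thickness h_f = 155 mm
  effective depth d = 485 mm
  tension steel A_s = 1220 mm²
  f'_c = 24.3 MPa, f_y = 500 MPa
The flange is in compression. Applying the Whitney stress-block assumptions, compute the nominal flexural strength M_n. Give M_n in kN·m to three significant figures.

M_n ≈ 290 kN·m

Tension: T = A_s f_y = 1220 × 500 = 610000 N.
Try a within the flange: a = T/(0.85 f'_c b_f) = 610000/(0.85 × 24.3 × 1500) = 19.69 mm.
Since a = 19.69 ≤ h_f = 155 mm, the stress block lies entirely in the flange; analyse as a rectangular beam of width b_f.
M_n = T(d − a/2) = 610000 × (485 − 9.845) = 289.84 × 10⁶ N·mm.
M_n = 289.84 kN·m.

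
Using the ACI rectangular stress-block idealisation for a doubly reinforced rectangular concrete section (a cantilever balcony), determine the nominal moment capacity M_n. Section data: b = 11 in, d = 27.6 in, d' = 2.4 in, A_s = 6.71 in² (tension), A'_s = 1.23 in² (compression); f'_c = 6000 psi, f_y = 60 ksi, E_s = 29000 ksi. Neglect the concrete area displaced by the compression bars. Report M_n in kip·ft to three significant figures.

M_n ≈ 831 kip·ft

Assume both steels yield.
a = (A_s − A'_s) f_y/(0.85 f'_c b) = (6.71 − 1.23) × 60/(0.85 × 6 × 11) = 5.861 in.
c = a/β₁ = 5.861/0.75 = 7.815 in; ε'_s = 0.003(c − d')/c = 0.0021 ≥ ε_y = 0.0021, so the compression steel yields.
M_n = (A_s − A'_s) f_y (d − a/2) + A'_s f_y (d − d') = 328.8 × (27.6 − 2.9305) + 73.8 × (27.6 − 2.4) = 8111.3 + 1859.8 = 9971.1 kip·in = 9971.1/12 = 830.93 kip·ft.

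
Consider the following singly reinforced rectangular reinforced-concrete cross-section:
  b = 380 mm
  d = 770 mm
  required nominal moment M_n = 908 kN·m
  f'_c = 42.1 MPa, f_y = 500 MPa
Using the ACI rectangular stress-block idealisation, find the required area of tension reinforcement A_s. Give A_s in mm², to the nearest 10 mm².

With M_n = 0.85 f'_c a b (d − a/2), solve the quadratic for a:
a = d − √(d² − 2M_n/(0.85 f'_c b)) = 770 − √(770² − 2 × 908×10⁶/(0.85 × 42.1 × 380)) = 92.24 mm.
A_s = 0.85 f'_c a b / f_y = 0.85 × 42.1 × 92.24 × 380 / 500 = 2508.6 mm².

A_s ≈ 2510 mm²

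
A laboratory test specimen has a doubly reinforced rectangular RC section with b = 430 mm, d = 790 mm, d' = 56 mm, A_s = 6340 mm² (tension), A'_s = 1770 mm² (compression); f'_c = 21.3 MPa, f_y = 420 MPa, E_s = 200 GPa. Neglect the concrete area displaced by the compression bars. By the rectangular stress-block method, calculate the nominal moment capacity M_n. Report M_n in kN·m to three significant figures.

M_n ≈ 1830 kN·m

Assume both tension and compression steel yield.
Net tension couple steel: A_s − A'_s = 4570 mm².
a = (A_s − A'_s) f_y / (0.85 f'_c b) = 1919400/(0.85 × 21.3 × 430) = 246.55 mm.
c = a/β₁ = 246.55/0.85 = 290.06 mm; ε'_s = 0.003(c − d')/c = 0.0024 ≥ f_y/E_s = 0.0021, so compression steel does yield.
M_n = (A_s − A'_s) f_y (d − a/2) + A'_s f_y (d − d') = [1919400 × (790 − 123.275) + 743400 × (790 − 56)] × 10⁻⁶ = 1279.71 + 545.66 = 1825.37 kN·m.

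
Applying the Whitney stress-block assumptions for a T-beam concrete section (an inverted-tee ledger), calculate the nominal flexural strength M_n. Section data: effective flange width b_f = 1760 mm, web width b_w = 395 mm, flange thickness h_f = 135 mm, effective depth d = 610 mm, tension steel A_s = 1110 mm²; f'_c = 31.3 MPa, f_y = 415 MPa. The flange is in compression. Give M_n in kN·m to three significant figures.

M_n ≈ 279 kN·m

Tension: T = A_s f_y = 1110 × 415 = 460650 N.
Try a within the flange: a = T/(0.85 f'_c b_f) = 460650/(0.85 × 31.3 × 1760) = 9.84 mm.
Since a = 9.84 ≤ h_f = 135 mm, the stress block lies entirely in the flange; analyse as a rectangular beam of width b_f.
M_n = T(d − a/2) = 460650 × (610 − 4.92) = 278.73 × 10⁶ N·mm.
M_n = 278.73 kN·m.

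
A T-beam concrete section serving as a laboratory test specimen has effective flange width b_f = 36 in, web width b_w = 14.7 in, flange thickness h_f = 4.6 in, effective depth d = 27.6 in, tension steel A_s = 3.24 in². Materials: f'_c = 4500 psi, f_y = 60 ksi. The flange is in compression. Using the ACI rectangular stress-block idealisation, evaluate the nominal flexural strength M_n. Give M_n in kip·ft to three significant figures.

M_n ≈ 436 kip·ft

Tension: T = A_s f_y = 3.24 × 60 = 194.4 kips.
Try a within the flange: a = T/(0.85 f'_c b_f) = 194.4/(0.85 × 4.5 × 36) = 1.412 in.
Since a = 1.412 ≤ h_f = 4.6 in, the stress block lies entirely in the flange; analyse as a rectangular beam of width b_f.
M_n = T(d − a/2) = 194.4 × (27.6 − 0.706) = 5228.2 kip·in.
M_n = 5228.2/12 = 435.68 kip·ft.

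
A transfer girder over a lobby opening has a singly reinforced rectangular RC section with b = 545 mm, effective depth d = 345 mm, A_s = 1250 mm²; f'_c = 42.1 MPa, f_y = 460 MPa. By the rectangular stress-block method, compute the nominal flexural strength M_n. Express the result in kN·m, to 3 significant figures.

M_n ≈ 190 kN·m

T = A_s f_y = 1250 × 460 = 575000 N = 575 kN.
From C = T: a = T/(0.85 f'_c b) = 575000/(0.85 × 42.1 × 545) = 29.48 mm.
M_n = T(d − a/2) = 575 kN × (345 − 14.74) mm = 189.90 kN·m.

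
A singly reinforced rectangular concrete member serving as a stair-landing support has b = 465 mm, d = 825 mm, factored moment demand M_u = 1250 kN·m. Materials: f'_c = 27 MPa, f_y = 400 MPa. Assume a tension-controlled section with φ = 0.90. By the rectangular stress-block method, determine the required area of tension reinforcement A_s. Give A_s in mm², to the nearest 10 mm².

M_n = M_u/φ = 1250/0.90 = 1388.89 kN·m.
With M_n = 0.85 f'_c a b (d − a/2), solve the quadratic for a:
a = d − √(d² − 2M_n/(0.85 f'_c b)) = 825 − √(825² − 2 × 1388.89×10⁶/(0.85 × 27 × 465)) = 176.67 mm.
A_s = 0.85 f'_c a b / f_y = 0.85 × 27 × 176.67 × 465 / 400 = 4713.4 mm².

A_s ≈ 4710 mm²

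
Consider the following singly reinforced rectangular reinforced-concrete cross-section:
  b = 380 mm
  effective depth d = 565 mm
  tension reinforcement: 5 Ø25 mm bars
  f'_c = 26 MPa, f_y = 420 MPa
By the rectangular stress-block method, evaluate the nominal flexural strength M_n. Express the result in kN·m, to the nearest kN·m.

A_s = 5 × 491 = 2455 mm².
T = A_s f_y = 2455 × 420 = 1031100 N = 1031.1 kN.
From C = T: a = T/(0.85 f'_c b) = 1031100/(0.85 × 26 × 380) = 122.78 mm.
M_n = T(d − a/2) = 1031.1 kN × (565 − 61.39) mm = 519.27 kN·m.

M_n ≈ 519 kN·m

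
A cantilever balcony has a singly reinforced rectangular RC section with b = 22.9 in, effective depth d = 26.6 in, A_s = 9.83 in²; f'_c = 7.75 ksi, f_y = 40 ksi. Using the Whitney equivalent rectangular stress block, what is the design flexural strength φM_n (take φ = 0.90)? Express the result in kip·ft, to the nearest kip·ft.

T = A_s f_y = 9.83 × 40 = 393.2 kips.
a = T/(0.85 f'_c b) = 393.2/(0.85 × 7.75 × 22.9) = 2.606 in.
M_n = T(d − a/2) = 393.2 × (26.6 − 1.303) = 9946.8 kip·in = 9946.8/12 = 828.90 kip·ft.
φM_n = 0.90 × 828.90 = 746.01 kip·ft.

φM_n ≈ 746 kip·ft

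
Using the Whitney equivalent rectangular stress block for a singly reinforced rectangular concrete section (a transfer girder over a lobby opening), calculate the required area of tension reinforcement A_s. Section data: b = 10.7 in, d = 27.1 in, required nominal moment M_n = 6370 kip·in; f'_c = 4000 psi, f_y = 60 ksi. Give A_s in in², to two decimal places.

A_s ≈ 4.55 in²

From M_n = 0.85 f'_c a b (d − a/2):
a = d − √(d² − 2M_n/(0.85 f'_c b)) = 27.1 − √(27.1² − 2 × 6370/(0.85 × 4 × 10.7)) = 7.499 in.
A_s = 0.85 f'_c a b / f_y = 0.85 × 4 × 7.499 × 10.7 / 60 = 4.547 in².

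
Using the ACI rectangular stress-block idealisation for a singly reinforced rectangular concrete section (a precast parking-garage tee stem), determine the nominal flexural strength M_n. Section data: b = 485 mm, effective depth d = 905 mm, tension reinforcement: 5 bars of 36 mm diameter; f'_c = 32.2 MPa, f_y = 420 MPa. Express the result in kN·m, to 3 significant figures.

A_s = 5 × 1018 = 5090 mm².
T = A_s f_y = 5090 × 420 = 2137800 N = 2137.8 kN.
From C = T: a = T/(0.85 f'_c b) = 2137800/(0.85 × 32.2 × 485) = 161.05 mm.
M_n = T(d − a/2) = 2137.8 kN × (905 − 80.525) mm = 1762.56 kN·m.

M_n ≈ 1760 kN·m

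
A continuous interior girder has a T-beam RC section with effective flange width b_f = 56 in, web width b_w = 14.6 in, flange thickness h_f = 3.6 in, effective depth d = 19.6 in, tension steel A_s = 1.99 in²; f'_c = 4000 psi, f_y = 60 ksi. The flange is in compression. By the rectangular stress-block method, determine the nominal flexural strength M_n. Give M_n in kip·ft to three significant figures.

M_n ≈ 192 kip·ft

Tension: T = A_s f_y = 1.99 × 60 = 119.4 kips.
Try a within the flange: a = T/(0.85 f'_c b_f) = 119.4/(0.85 × 4 × 56) = 0.627 in.
Since a = 0.627 ≤ h_f = 3.6 in, the stress block lies entirely in the flange; analyse as a rectangular beam of width b_f.
M_n = T(d − a/2) = 119.4 × (19.6 − 0.3135) = 2302.8 kip·in.
M_n = 2302.8/12 = 191.90 kip·ft.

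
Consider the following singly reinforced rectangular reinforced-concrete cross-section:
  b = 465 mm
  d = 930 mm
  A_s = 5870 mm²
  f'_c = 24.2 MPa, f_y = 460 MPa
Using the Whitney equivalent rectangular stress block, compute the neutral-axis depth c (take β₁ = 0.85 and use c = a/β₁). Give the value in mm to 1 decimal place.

c ≈ 332.1 mm

T = A_s f_y = 5870 × 460 = 2700200 N = 2700.2 kN.
Setting C = 0.85 f'_c a b equal to T: a = 2700200/(0.85 × 24.2 × 465) = 282.299 mm.
With β₁ = 0.85, c = a/β₁ = 282.299/0.85 = 332.1 mm.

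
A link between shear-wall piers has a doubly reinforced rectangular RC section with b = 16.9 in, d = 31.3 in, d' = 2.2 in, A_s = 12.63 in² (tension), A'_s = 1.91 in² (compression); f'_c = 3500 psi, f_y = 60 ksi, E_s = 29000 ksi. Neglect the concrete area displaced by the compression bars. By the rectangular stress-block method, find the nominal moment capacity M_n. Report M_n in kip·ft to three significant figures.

M_n ≈ 1610 kip·ft

Assume both steels yield.
a = (A_s − A'_s) f_y/(0.85 f'_c b) = (12.63 − 1.91) × 60/(0.85 × 3.5 × 16.9) = 12.793 in.
c = a/β₁ = 12.793/0.85 = 15.051 in; ε'_s = 0.003(c − d')/c = 0.0026 ≥ ε_y = 0.0021, so the compression steel yields.
M_n = (A_s − A'_s) f_y (d − a/2) + A'_s f_y (d − d') = 643.2 × (31.3 − 6.3965) + 114.6 × (31.3 − 2.2) = 16017.9 + 3334.9 = 19352.8 kip·in = 19352.8/12 = 1612.73 kip·ft.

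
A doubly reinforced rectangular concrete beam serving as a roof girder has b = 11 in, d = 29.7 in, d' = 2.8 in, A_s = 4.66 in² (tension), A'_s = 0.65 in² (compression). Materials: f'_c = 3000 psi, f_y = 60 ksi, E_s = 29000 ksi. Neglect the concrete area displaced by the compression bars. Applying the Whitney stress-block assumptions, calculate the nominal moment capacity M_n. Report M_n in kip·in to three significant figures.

Assume both steels yield.
a = (A_s − A'_s) f_y/(0.85 f'_c b) = (4.66 − 0.65) × 60/(0.85 × 3 × 11) = 8.578 in.
c = a/β₁ = 8.578/0.85 = 10.092 in; ε'_s = 0.003(c − d')/c = 0.0022 ≥ ε_y = 0.0021, so the compression steel yields.
M_n = (A_s − A'_s) f_y (d − a/2) + A'_s f_y (d − d') = 240.6 × (29.7 − 4.289) + 39 × (29.7 − 2.8) = 6113.9 + 1049.1 = 7163.0 kip·in.

M_n ≈ 7160 kip·in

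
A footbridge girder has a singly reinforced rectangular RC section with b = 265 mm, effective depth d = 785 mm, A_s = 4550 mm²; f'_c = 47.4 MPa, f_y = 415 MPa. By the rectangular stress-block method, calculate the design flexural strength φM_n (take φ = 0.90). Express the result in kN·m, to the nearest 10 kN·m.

T = A_s f_y = 4550 × 415 = 1888250 N = 1888.25 kN.
From C = T: a = T/(0.85 f'_c b) = 1888250/(0.85 × 47.4 × 265) = 176.85 mm.
M_n = T(d − a/2) = 1888.25 kN × (785 − 88.425) mm = 1315.31 kN·m.
φM_n = 0.90 × 1315.31 = 1183.78 kN·m.

φM_n ≈ 1180 kN·m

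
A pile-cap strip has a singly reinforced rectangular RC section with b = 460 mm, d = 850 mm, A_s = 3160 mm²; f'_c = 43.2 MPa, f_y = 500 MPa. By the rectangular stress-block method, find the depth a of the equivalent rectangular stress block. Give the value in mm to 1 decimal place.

a ≈ 93.5 mm

T = A_s f_y = 3160 × 500 = 1580000 N = 1580 kN.
Setting C = 0.85 f'_c a b equal to T: a = 1580000/(0.85 × 43.2 × 460) = 93.5 mm.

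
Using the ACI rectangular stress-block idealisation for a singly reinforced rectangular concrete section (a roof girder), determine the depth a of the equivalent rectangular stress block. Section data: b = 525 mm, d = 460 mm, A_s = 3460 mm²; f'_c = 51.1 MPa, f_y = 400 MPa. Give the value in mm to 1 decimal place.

a ≈ 60.7 mm

T = A_s f_y = 3460 × 400 = 1384000 N = 1384 kN.
Setting C = 0.85 f'_c a b equal to T: a = 1384000/(0.85 × 51.1 × 525) = 60.7 mm.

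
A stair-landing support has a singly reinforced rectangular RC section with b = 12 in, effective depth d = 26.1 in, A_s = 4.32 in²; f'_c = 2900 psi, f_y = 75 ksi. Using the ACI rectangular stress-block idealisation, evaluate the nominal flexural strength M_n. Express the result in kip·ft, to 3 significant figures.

M_n ≈ 557 kip·ft

T = A_s f_y = 4.32 × 75 = 324 kips.
a = T/(0.85 f'_c b) = 324/(0.85 × 2.9 × 12) = 10.953 in.
M_n = T(d − a/2) = 324 × (26.1 − 5.4765) = 6682.0 kip·in = 6682.0/12 = 556.83 kip·ft.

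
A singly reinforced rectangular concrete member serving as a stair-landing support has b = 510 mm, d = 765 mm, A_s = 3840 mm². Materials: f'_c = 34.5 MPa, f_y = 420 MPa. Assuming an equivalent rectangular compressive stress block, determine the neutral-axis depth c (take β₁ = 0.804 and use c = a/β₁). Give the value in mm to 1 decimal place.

c ≈ 134.1 mm

T = A_s f_y = 3840 × 420 = 1612800 N = 1612.8 kN.
Setting C = 0.85 f'_c a b equal to T: a = 1612800/(0.85 × 34.5 × 510) = 107.838 mm.
With β₁ = 0.804, c = a/β₁ = 107.838/0.804 = 134.1 mm.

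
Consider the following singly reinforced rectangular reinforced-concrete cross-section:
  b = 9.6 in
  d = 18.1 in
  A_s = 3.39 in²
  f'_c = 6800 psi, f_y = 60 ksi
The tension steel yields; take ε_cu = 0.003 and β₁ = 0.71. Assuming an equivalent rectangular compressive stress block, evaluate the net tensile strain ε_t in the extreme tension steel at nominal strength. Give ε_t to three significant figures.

ε_t ≈ 0.00752

a = A_s f_y/(0.85 f'_c b) = 3.666 in.
β₁ = 0.71, so c = a/β₁ = 3.666/0.71 = 5.163 in.
From the linear strain diagram with ε_cu = 0.003: ε_t = 0.003 (d − c)/c = 0.003 × (18.1 − 5.163)/5.163 = 0.00752.
Since ε_t ≥ 0.005, the section is tension-controlled.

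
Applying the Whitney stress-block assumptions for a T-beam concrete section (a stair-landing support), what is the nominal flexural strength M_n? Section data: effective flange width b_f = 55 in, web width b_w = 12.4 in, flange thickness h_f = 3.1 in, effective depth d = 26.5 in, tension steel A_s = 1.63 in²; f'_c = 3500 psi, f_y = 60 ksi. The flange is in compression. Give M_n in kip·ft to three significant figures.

Tension: T = A_s f_y = 1.63 × 60 = 97.8 kips.
Try a within the flange: a = T/(0.85 f'_c b_f) = 97.8/(0.85 × 3.5 × 55) = 0.598 in.
Since a = 0.598 ≤ h_f = 3.1 in, the stress block lies entirely in the flange; analyse as a rectangular beam of width b_f.
M_n = T(d − a/2) = 97.8 × (26.5 − 0.299) = 2562.5 kip·in.
M_n = 2562.5/12 = 213.54 kip·ft.

M_n ≈ 214 kip·ft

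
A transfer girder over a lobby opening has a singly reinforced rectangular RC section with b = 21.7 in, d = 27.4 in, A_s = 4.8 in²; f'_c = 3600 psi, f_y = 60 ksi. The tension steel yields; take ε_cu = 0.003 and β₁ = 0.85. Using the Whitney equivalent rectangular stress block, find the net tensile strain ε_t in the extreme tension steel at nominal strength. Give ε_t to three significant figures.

ε_t ≈ 0.0131

a = A_s f_y/(0.85 f'_c b) = 4.337 in.
β₁ = 0.85, so c = a/β₁ = 4.337/0.85 = 5.102 in.
From the linear strain diagram with ε_cu = 0.003: ε_t = 0.003 (d − c)/c = 0.003 × (27.4 − 5.102)/5.102 = 0.0131.
Since ε_t ≥ 0.005, the section is tension-controlled.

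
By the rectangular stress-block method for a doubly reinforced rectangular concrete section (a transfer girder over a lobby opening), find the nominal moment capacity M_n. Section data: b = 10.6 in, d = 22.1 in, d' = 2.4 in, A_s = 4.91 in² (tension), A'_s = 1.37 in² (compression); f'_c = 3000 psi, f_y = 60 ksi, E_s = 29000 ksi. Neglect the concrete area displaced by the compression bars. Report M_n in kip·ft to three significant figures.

Assume both steels yield.
a = (A_s − A'_s) f_y/(0.85 f'_c b) = (4.91 − 1.37) × 60/(0.85 × 3 × 10.6) = 7.858 in.
c = a/β₁ = 7.858/0.85 = 9.245 in; ε'_s = 0.003(c − d')/c = 0.0022 ≥ ε_y = 0.0021, so the compression steel yields.
M_n = (A_s − A'_s) f_y (d − a/2) + A'_s f_y (d − d') = 212.4 × (22.1 − 3.929) + 82.2 × (22.1 − 2.4) = 3859.5 + 1619.3 = 5478.8 kip·in = 5478.8/12 = 456.57 kip·ft.

M_n ≈ 457 kip·ft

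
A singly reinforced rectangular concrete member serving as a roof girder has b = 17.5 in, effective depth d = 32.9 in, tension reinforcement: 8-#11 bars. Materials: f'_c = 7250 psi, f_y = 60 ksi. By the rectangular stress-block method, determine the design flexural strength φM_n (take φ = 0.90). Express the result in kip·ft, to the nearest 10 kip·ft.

A_s = 8 × 1.56 = 12.48 in².
T = A_s f_y = 12.48 × 60 = 748.8 kips.
a = T/(0.85 f'_c b) = 748.8/(0.85 × 7.25 × 17.5) = 6.943 in.
M_n = T(d − a/2) = 748.8 × (32.9 − 3.4715) = 22036.1 kip·in = 22036.1/12 = 1836.34 kip·ft.
φM_n = 0.90 × 1836.34 = 1652.71 kip·ft.

φM_n ≈ 1650 kip·ft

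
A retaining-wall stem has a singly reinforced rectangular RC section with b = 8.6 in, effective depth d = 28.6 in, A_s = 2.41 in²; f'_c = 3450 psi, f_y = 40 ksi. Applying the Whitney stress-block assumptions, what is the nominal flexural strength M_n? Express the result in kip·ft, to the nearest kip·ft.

T = A_s f_y = 2.41 × 40 = 96.4 kips.
a = T/(0.85 f'_c b) = 96.4/(0.85 × 3.45 × 8.6) = 3.822 in.
M_n = T(d − a/2) = 96.4 × (28.6 − 1.911) = 2572.8 kip·in = 2572.8/12 = 214.40 kip·ft.

M_n ≈ 214 kip·ft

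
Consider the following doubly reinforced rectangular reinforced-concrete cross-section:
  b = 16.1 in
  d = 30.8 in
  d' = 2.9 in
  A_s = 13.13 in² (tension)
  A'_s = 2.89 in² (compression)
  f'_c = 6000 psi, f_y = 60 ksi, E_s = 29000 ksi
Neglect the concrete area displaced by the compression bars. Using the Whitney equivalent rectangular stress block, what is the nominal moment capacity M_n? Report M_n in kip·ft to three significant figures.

M_n ≈ 1790 kip·ft

Assume both steels yield.
a = (A_s − A'_s) f_y/(0.85 f'_c b) = (13.13 − 2.89) × 60/(0.85 × 6 × 16.1) = 7.483 in.
c = a/β₁ = 7.483/0.75 = 9.977 in; ε'_s = 0.003(c − d')/c = 0.0021 ≥ ε_y = 0.0021, so the compression steel yields.
M_n = (A_s − A'_s) f_y (d − a/2) + A'_s f_y (d − d') = 614.4 × (30.8 − 3.7415) + 173.4 × (30.8 − 2.9) = 16624.7 + 4837.9 = 21462.6 kip·in = 21462.6/12 = 1788.55 kip·ft.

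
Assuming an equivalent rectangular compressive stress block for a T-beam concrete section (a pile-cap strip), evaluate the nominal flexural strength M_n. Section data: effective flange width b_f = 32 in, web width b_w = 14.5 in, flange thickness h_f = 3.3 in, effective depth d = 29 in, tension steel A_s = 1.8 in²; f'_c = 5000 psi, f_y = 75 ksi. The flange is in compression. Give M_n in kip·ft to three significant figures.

M_n ≈ 321 kip·ft

Tension: T = A_s f_y = 1.8 × 75 = 135 kips.
Try a within the flange: a = T/(0.85 f'_c b_f) = 135/(0.85 × 5 × 32) = 0.993 in.
Since a = 0.993 ≤ h_f = 3.3 in, the stress block lies entirely in the flange; analyse as a rectangular beam of width b_f.
M_n = T(d − a/2) = 135 × (29 − 0.4965) = 3848.0 kip·in.
M_n = 3848.0/12 = 320.67 kip·ft.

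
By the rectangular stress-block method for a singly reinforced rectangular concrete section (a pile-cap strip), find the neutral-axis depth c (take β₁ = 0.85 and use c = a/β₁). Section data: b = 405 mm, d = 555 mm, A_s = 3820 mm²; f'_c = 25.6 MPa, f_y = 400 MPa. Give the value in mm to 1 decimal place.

T = A_s f_y = 3820 × 400 = 1528000 N = 1528 kN.
Setting C = 0.85 f'_c a b equal to T: a = 1528000/(0.85 × 25.6 × 405) = 173.384 mm.
With β₁ = 0.85, c = a/β₁ = 173.384/0.85 = 204.0 mm.

c ≈ 204.0 mm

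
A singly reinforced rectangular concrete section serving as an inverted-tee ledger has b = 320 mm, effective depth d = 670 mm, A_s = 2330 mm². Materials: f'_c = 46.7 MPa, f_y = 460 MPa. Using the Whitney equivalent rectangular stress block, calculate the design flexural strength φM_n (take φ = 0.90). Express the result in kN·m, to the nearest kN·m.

φM_n ≈ 606 kN·m

T = A_s f_y = 2330 × 460 = 1071800 N = 1071.8 kN.
From C = T: a = T/(0.85 f'_c b) = 1071800/(0.85 × 46.7 × 320) = 84.38 mm.
M_n = T(d − a/2) = 1071.8 kN × (670 − 42.19) mm = 672.89 kN·m.
φM_n = 0.90 × 672.89 = 605.60 kN·m.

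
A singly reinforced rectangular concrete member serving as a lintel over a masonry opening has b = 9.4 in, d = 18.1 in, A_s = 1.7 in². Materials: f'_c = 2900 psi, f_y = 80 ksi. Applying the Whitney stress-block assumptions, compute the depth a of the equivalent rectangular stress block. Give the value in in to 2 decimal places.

a ≈ 5.87 in

T = A_s f_y = 1.7 × 80 = 136 kips.
a = T/(0.85 f'_c b) = 136/(0.85 × 2.9 × 9.4) = 5.87 in.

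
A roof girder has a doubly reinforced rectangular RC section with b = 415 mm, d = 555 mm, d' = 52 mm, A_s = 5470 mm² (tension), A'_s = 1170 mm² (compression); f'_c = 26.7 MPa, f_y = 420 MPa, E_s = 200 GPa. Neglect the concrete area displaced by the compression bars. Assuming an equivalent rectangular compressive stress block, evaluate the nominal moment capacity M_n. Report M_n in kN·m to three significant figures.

M_n ≈ 1080 kN·m

Assume both tension and compression steel yield.
Net tension couple steel: A_s − A'_s = 4300 mm².
a = (A_s − A'_s) f_y / (0.85 f'_c b) = 1806000/(0.85 × 26.7 × 415) = 191.75 mm.
c = a/β₁ = 191.75/0.85 = 225.59 mm; ε'_s = 0.003(c − d')/c = 0.0023 ≥ f_y/E_s = 0.0021, so compression steel does yield.
M_n = (A_s − A'_s) f_y (d − a/2) + A'_s f_y (d − d') = [1806000 × (555 − 95.875) + 491400 × (555 − 52)] × 10⁻⁶ = 829.18 + 247.17 = 1076.35 kN·m.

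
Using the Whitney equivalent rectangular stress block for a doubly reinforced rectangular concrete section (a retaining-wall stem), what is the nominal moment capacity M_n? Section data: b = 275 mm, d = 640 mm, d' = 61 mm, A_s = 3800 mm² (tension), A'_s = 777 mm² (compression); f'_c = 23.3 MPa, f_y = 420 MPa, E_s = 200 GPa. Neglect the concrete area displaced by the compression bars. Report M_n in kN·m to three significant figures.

M_n ≈ 854 kN·m

Assume both tension and compression steel yield.
Net tension couple steel: A_s − A'_s = 3023 mm².
a = (A_s − A'_s) f_y / (0.85 f'_c b) = 1269660/(0.85 × 23.3 × 275) = 233.12 mm.
c = a/β₁ = 233.12/0.85 = 274.26 mm; ε'_s = 0.003(c − d')/c = 0.0023 ≥ f_y/E_s = 0.0021, so compression steel does yield.
M_n = (A_s − A'_s) f_y (d − a/2) + A'_s f_y (d − d') = [1269660 × (640 − 116.56) + 326340 × (640 − 61)] × 10⁻⁶ = 664.59 + 188.95 = 853.54 kN·m.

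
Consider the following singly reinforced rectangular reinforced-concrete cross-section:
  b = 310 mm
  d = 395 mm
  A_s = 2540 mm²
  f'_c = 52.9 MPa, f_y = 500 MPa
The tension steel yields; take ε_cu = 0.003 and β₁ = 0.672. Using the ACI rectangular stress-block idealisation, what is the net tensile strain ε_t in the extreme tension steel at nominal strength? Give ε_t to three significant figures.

a = A_s f_y/(0.85 f'_c b) = 91.11 mm.
β₁ = 0.672, so c = a/β₁ = 91.11/0.672 = 135.58 mm.
From the linear strain diagram with ε_cu = 0.003: ε_t = 0.003 (d − c)/c = 0.003 × (395 − 135.58)/135.58 = 0.00574.
Since ε_t ≥ 0.005, the section is tension-controlled.

ε_t ≈ 0.00574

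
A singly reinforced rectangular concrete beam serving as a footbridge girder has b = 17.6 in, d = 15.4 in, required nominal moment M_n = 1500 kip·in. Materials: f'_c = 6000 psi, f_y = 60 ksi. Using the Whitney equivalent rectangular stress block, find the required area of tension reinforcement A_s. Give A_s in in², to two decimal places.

From M_n = 0.85 f'_c a b (d − a/2):
a = d − √(d² − 2M_n/(0.85 f'_c b)) = 15.4 − √(15.4² − 2 × 1500/(0.85 × 6 × 17.6)) = 1.126 in.
A_s = 0.85 f'_c a b / f_y = 0.85 × 6 × 1.126 × 17.6 / 60 = 1.684 in².

A_s ≈ 1.68 in²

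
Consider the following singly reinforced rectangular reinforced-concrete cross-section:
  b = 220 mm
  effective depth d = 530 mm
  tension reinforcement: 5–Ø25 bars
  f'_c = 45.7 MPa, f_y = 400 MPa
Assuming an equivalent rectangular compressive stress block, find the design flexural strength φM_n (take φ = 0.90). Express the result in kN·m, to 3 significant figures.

A_s = 5 × 491 = 2455 mm².
T = A_s f_y = 2455 × 400 = 982000 N = 982 kN.
From C = T: a = T/(0.85 f'_c b) = 982000/(0.85 × 45.7 × 220) = 114.91 mm.
M_n = T(d − a/2) = 982 kN × (530 − 57.455) mm = 464.04 kN·m.
φM_n = 0.90 × 464.04 = 417.64 kN·m.

φM_n ≈ 418 kN·m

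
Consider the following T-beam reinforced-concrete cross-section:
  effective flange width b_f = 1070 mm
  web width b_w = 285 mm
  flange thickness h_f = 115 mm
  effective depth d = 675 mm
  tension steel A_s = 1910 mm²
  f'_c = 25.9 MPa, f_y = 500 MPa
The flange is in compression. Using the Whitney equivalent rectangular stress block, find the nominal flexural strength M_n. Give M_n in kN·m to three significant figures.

M_n ≈ 625 kN·m

Tension: T = A_s f_y = 1910 × 500 = 955000 N.
Try a within the flange: a = T/(0.85 f'_c b_f) = 955000/(0.85 × 25.9 × 1070) = 40.54 mm.
Since a = 40.54 ≤ h_f = 115 mm, the stress block lies entirely in the flange; analyse as a rectangular beam of width b_f.
M_n = T(d − a/2) = 955000 × (675 − 20.27) = 625.27 × 10⁶ N·mm.
M_n = 625.27 kN·m.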